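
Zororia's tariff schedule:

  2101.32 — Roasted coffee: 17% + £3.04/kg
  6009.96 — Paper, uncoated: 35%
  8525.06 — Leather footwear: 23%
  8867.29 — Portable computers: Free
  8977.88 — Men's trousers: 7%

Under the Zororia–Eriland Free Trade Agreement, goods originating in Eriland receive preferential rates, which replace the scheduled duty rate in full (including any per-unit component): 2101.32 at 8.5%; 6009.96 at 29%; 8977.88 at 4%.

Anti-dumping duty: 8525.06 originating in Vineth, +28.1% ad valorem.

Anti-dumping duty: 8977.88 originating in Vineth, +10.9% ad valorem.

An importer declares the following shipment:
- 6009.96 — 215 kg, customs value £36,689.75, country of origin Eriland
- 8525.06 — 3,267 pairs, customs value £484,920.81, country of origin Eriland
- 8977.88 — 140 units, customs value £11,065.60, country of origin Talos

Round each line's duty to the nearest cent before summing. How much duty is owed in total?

£122,946.41

Line 1 (6009.96, Eriland, 215 kg, £36,689.75):
Base rate for 6009.96 is 35%.
Origin Eriland qualifies under the Zororia–Eriland agreement and 6009.96 is covered: preferential rate 29% applies instead.
Duty = £36,689.75 × 29% = £10,640.03.
Line 2 (8525.06, Eriland, 3,267 pairs, £484,920.81):
Base rate for 8525.06 is 23%.
Origin Eriland is the FTA partner but 8525.06 is not on the preference list; base rate stands.
The additional-duty order on 8525.06 targets Vineth, not Eriland; it does not apply.
Duty = £484,920.81 × 23% = £111,531.79.
Line 3 (8977.88, Talos, 140 units, £11,065.60):
Base rate for 8977.88 is 7%.
8977.88 has an FTA preferential rate, but origin Talos is not Eriland; base rate stands.
The additional-duty order on 8977.88 targets Vineth, not Talos; it does not apply.
Duty = £11,065.60 × 7% = £774.59.
Total = £10,640.03 + £111,531.79 + £774.59 = £122,946.41.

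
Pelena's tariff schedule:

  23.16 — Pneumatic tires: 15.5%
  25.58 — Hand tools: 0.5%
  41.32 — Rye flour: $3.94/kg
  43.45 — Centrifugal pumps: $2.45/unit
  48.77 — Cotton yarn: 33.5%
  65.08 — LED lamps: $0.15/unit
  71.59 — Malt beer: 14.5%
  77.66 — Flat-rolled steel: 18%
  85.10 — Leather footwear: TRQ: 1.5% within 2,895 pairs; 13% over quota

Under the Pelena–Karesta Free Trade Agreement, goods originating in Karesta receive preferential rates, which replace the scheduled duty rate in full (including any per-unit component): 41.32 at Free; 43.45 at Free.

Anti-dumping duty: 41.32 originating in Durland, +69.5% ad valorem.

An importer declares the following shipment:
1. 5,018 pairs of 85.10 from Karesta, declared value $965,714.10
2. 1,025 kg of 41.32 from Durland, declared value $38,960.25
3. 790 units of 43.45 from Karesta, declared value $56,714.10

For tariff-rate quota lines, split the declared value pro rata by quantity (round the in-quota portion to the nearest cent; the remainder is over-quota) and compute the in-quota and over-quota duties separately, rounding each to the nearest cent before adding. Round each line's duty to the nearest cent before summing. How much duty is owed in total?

Line 1 (85.10, Karesta, 5,018 pairs, $965,714.10):
Code 85.10 is under a tariff-rate quota (threshold 2,895 pairs). In-quota: 2,895 pairs at 1.5%; over-quota: 2,123 pairs at 13%.
Pro-rata value split: in-quota = $965,714.10 × 2,895/5,018 = $557,142.75; over-quota = $965,714.10 − $557,142.75 = $408,571.35.
In-quota duty = $557,142.75 × 1.5% = $8,357.14. Over-quota duty = $408,571.35 × 13% = $53,114.28.
Line duty = $8,357.14 + $53,114.28 = $61,471.42.
Line 2 (41.32, Durland, 1,025 kg, $38,960.25):
Base rate for 41.32 is $3.94/kg.
41.32 has an FTA preferential rate, but origin Durland is not Karesta; base rate stands.
Additional duty on 41.32 from Durland: +69.5% ad valorem. Applied ad valorem rate = 69.5%.
Duty = $38,960.25 × 69.5% + 1,025 × $3.94 = $31,115.87.
Line 3 (43.45, Karesta, 790 units, $56,714.10):
Base rate for 43.45 is $2.45/unit.
Origin Karesta qualifies under the Pelena–Karesta agreement and 43.45 is covered: preferential rate Free applies instead.
Duty = $56,714.10 × 0% = $0.00.
Total = $61,471.42 + $31,115.87 + $0.00 = $92,587.29.

$92,587.29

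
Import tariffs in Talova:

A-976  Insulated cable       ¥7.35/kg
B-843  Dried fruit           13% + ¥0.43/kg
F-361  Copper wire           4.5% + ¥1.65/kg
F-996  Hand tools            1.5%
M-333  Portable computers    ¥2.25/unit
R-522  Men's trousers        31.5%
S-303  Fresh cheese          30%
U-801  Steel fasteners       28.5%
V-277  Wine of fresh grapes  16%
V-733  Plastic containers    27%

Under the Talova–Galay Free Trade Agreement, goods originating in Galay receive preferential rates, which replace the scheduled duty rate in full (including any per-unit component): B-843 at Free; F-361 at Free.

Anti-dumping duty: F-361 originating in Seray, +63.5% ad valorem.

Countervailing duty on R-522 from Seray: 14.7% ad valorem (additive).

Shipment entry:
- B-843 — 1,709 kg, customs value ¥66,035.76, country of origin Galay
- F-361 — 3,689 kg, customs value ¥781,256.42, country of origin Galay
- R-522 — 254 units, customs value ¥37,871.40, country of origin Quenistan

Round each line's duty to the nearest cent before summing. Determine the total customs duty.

¥11,929.49

Line 1 (B-843, Galay, 1,709 kg, ¥66,035.76):
Base rate for B-843 is 13% + ¥0.43/kg.
Origin Galay qualifies under the Talova–Galay agreement and B-843 is covered: preferential rate Free applies instead.
Duty = ¥66,035.76 × 0% = ¥0.00.
Line 2 (F-361, Galay, 3,689 kg, ¥781,256.42):
Base rate for F-361 is 4.5% + ¥1.65/kg.
Origin Galay qualifies under the Talova–Galay agreement and F-361 is covered: preferential rate Free applies instead.
The additional-duty order on F-361 targets Seray, not Galay; it does not apply.
Duty = ¥781,256.42 × 0% = ¥0.00.
Line 3 (R-522, Quenistan, 254 units, ¥37,871.40):
Base rate for R-522 is 31.5%.
The additional-duty order on R-522 targets Seray, not Quenistan; it does not apply.
Duty = ¥37,871.40 × 31.5% = ¥11,929.49.
Total = ¥0.00 + ¥0.00 + ¥11,929.49 = ¥11,929.49.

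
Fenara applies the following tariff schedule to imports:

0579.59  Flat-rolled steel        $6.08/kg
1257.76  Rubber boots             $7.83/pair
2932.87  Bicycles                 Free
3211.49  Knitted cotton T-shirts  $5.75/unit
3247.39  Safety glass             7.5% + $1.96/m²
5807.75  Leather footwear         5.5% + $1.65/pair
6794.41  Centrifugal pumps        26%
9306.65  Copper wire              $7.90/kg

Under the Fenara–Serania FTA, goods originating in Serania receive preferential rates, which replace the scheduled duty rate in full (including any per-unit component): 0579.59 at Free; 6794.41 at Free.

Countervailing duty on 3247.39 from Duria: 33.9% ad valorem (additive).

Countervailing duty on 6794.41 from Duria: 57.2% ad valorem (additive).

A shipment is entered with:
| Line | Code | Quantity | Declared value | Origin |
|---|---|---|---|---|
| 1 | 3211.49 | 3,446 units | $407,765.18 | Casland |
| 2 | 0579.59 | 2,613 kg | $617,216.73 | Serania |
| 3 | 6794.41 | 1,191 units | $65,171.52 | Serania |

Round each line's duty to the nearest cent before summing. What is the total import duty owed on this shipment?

$19,814.50

Line 1 (3211.49, Casland, 3,446 units, $407,765.18):
Base rate for 3211.49 is $5.75/unit.
Duty = 3,446 × $5.75 = $19,814.50.
Line 2 (0579.59, Serania, 2,613 kg, $617,216.73):
Base rate for 0579.59 is $6.08/kg.
Origin Serania qualifies under the Fenara–Serania agreement and 0579.59 is covered: preferential rate Free applies instead.
Duty = $617,216.73 × 0% = $0.00.
Line 3 (6794.41, Serania, 1,191 units, $65,171.52):
Base rate for 6794.41 is 26%.
Origin Serania qualifies under the Fenara–Serania agreement and 6794.41 is covered: preferential rate Free applies instead.
The additional-duty order on 6794.41 targets Duria, not Serania; it does not apply.
Duty = $65,171.52 × 0% = $0.00.
Total = $19,814.50 + $0.00 + $0.00 = $19,814.50.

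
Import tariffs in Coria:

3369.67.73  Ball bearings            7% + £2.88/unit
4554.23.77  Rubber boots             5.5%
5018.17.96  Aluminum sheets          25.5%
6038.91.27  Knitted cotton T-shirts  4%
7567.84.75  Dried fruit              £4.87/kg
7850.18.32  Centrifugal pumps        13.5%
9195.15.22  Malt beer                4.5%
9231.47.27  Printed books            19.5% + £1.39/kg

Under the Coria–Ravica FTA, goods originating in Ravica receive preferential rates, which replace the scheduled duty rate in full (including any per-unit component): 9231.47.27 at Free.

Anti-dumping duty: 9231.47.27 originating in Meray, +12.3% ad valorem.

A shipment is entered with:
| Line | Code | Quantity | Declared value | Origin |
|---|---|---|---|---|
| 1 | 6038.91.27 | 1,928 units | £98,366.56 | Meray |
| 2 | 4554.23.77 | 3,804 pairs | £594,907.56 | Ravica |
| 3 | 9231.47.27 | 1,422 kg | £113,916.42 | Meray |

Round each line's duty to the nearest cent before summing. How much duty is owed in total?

Line 1 (6038.91.27, Meray, 1,928 units, £98,366.56):
Base rate for 6038.91.27 is 4%.
Duty = £98,366.56 × 4% = £3,934.66.
Line 2 (4554.23.77, Ravica, 3,804 pairs, £594,907.56):
Base rate for 4554.23.77 is 5.5%.
Origin Ravica is the FTA partner but 4554.23.77 is not on the preference list; base rate stands.
Duty = £594,907.56 × 5.5% = £32,719.92.
Line 3 (9231.47.27, Meray, 1,422 kg, £113,916.42):
Base rate for 9231.47.27 is 19.5% + £1.39/kg.
9231.47.27 has an FTA preferential rate, but origin Meray is not Ravica; base rate stands.
Additional duty on 9231.47.27 from Meray: +12.3%. Applied ad valorem rate: 19.5% + 12.3% = 31.8%.
Duty = £113,916.42 × 31.8% + 1,422 × £1.39 = £38,202.00.
Total = £3,934.66 + £32,719.92 + £38,202.00 = £74,856.58.

£74,856.58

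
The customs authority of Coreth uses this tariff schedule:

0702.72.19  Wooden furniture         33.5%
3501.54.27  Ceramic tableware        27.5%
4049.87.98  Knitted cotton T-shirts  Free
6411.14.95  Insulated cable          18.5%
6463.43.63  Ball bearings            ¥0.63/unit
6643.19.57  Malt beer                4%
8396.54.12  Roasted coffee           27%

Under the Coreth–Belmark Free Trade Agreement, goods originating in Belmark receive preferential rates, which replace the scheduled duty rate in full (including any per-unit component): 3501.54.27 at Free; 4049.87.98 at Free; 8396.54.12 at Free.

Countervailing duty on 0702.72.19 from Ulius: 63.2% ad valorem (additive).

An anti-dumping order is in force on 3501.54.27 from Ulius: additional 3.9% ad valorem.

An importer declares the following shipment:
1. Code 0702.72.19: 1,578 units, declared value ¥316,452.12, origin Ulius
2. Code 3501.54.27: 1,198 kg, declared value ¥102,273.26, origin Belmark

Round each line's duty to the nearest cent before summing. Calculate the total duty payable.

Line 1 (0702.72.19, Ulius, 1,578 units, ¥316,452.12):
Base rate for 0702.72.19 is 33.5%.
Additional duty on 0702.72.19 from Ulius: +63.2%. Applied ad valorem rate: 33.5% + 63.2% = 96.7%.
Duty = ¥316,452.12 × 96.7% = ¥306,009.20.
Line 2 (3501.54.27, Belmark, 1,198 kg, ¥102,273.26):
Base rate for 3501.54.27 is 27.5%.
Origin Belmark qualifies under the Coreth–Belmark agreement and 3501.54.27 is covered: preferential rate Free applies instead.
The additional-duty order on 3501.54.27 targets Ulius, not Belmark; it does not apply.
Duty = ¥102,273.26 × 0% = ¥0.00.
Total = ¥306,009.20 + ¥0.00 = ¥306,009.20.

¥306,009.20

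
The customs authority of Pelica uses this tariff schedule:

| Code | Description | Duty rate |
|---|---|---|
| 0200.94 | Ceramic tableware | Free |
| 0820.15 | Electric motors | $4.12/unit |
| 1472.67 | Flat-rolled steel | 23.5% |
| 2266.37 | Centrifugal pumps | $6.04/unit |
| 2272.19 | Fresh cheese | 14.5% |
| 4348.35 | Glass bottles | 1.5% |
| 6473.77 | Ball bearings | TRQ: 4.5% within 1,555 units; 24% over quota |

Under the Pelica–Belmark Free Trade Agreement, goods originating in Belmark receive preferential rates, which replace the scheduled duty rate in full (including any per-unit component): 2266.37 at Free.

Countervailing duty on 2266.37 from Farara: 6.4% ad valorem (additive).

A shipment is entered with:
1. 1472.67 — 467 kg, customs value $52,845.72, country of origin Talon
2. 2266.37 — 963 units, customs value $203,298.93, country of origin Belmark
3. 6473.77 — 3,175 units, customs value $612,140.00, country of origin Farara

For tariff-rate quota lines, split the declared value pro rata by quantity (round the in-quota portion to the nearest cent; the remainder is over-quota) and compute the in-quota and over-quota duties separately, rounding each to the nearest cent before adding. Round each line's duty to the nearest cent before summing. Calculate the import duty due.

Line 1 (1472.67, Talon, 467 kg, $52,845.72):
Base rate for 1472.67 is 23.5%.
Duty = $52,845.72 × 23.5% = $12,418.74.
Line 2 (2266.37, Belmark, 963 units, $203,298.93):
Base rate for 2266.37 is $6.04/unit.
Origin Belmark qualifies under the Pelica–Belmark agreement and 2266.37 is covered: preferential rate Free applies instead.
The additional-duty order on 2266.37 targets Farara, not Belmark; it does not apply.
Duty = $203,298.93 × 0% = $0.00.
Line 3 (6473.77, Farara, 3,175 units, $612,140.00):
Code 6473.77 is under a tariff-rate quota (threshold 1,555 units). In-quota: 1,555 units at 4.5%; over-quota: 1,620 units at 24%.
Pro-rata value split: in-quota = $612,140.00 × 1,555/3,175 = $299,804.00; over-quota = $612,140.00 − $299,804.00 = $312,336.00.
In-quota duty = $299,804.00 × 4.5% = $13,491.18. Over-quota duty = $312,336.00 × 24% = $74,960.64.
Line duty = $13,491.18 + $74,960.64 = $88,451.82.
Total = $12,418.74 + $0.00 + $88,451.82 = $100,870.56.

$100,870.56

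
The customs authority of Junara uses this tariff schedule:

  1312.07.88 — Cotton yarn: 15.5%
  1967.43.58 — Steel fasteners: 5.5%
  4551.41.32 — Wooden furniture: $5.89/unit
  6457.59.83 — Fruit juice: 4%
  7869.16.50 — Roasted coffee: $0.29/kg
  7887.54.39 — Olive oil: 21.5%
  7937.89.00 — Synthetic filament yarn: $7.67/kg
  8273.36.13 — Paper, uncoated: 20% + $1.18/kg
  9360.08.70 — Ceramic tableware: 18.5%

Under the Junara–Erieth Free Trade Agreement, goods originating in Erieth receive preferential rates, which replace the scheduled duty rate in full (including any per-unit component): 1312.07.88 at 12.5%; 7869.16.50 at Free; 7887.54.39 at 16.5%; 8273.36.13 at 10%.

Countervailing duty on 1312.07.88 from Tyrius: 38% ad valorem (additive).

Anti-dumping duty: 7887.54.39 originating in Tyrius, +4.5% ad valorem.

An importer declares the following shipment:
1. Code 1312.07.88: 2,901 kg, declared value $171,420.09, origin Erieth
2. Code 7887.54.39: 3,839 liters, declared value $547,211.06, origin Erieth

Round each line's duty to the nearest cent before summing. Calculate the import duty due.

Line 1 (1312.07.88, Erieth, 2,901 kg, $171,420.09):
Base rate for 1312.07.88 is 15.5%.
Origin Erieth qualifies under the Junara–Erieth agreement and 1312.07.88 is covered: preferential rate 12.5% applies instead.
The additional-duty order on 1312.07.88 targets Tyrius, not Erieth; it does not apply.
Duty = $171,420.09 × 12.5% = $21,427.51.
Line 2 (7887.54.39, Erieth, 3,839 liters, $547,211.06):
Base rate for 7887.54.39 is 21.5%.
Origin Erieth qualifies under the Junara–Erieth agreement and 7887.54.39 is covered: preferential rate 16.5% applies instead.
The additional-duty order on 7887.54.39 targets Tyrius, not Erieth; it does not apply.
Duty = $547,211.06 × 16.5% = $90,289.82.
Total = $21,427.51 + $90,289.82 = $111,717.33.

$111,717.33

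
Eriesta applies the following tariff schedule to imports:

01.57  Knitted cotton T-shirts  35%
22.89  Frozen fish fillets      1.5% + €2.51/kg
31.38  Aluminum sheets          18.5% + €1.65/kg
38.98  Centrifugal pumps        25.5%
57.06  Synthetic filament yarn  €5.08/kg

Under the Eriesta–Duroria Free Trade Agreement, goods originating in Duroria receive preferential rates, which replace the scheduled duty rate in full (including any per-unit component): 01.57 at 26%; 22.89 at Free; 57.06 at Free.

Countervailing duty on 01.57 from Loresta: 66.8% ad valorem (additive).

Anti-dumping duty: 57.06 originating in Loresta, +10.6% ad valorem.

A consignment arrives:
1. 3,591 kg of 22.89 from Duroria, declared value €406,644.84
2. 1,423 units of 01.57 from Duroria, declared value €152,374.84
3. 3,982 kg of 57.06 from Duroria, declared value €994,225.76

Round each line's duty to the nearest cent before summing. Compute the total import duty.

Line 1 (22.89, Duroria, 3,591 kg, €406,644.84):
Base rate for 22.89 is 1.5% + €2.51/kg.
Origin Duroria qualifies under the Eriesta–Duroria agreement and 22.89 is covered: preferential rate Free applies instead.
Duty = €406,644.84 × 0% = €0.00.
Line 2 (01.57, Duroria, 1,423 units, €152,374.84):
Base rate for 01.57 is 35%.
Origin Duroria qualifies under the Eriesta–Duroria agreement and 01.57 is covered: preferential rate 26% applies instead.
The additional-duty order on 01.57 targets Loresta, not Duroria; it does not apply.
Duty = €152,374.84 × 26% = €39,617.46.
Line 3 (57.06, Duroria, 3,982 kg, €994,225.76):
Base rate for 57.06 is €5.08/kg.
Origin Duroria qualifies under the Eriesta–Duroria agreement and 57.06 is covered: preferential rate Free applies instead.
The additional-duty order on 57.06 targets Loresta, not Duroria; it does not apply.
Duty = €994,225.76 × 0% = €0.00.
Total = €0.00 + €39,617.46 + €0.00 = €39,617.46.

€39,617.46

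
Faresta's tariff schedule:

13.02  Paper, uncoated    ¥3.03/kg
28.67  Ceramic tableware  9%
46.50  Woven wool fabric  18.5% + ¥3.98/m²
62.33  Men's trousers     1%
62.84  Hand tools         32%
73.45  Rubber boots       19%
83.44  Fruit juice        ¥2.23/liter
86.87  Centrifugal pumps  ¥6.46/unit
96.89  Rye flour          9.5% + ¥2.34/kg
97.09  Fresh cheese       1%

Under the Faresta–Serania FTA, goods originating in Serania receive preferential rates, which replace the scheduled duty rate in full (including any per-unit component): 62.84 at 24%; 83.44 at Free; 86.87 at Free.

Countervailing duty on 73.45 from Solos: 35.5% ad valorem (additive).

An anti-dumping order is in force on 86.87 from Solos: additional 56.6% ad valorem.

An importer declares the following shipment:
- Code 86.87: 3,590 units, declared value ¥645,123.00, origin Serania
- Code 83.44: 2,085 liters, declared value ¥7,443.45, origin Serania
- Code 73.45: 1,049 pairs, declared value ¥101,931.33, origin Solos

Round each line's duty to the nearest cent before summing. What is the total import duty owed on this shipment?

¥55,552.57

Line 1 (86.87, Serania, 3,590 units, ¥645,123.00):
Base rate for 86.87 is ¥6.46/unit.
Origin Serania qualifies under the Faresta–Serania agreement and 86.87 is covered: preferential rate Free applies instead.
The additional-duty order on 86.87 targets Solos, not Serania; it does not apply.
Duty = ¥645,123.00 × 0% = ¥0.00.
Line 2 (83.44, Serania, 2,085 liters, ¥7,443.45):
Base rate for 83.44 is ¥2.23/liter.
Origin Serania qualifies under the Faresta–Serania agreement and 83.44 is covered: preferential rate Free applies instead.
Duty = ¥7,443.45 × 0% = ¥0.00.
Line 3 (73.45, Solos, 1,049 pairs, ¥101,931.33):
Base rate for 73.45 is 19%.
Additional duty on 73.45 from Solos: +35.5%. Applied ad valorem rate: 19% + 35.5% = 54.5%.
Duty = ¥101,931.33 × 54.5% = ¥55,552.57.
Total = ¥0.00 + ¥0.00 + ¥55,552.57 = ¥55,552.57.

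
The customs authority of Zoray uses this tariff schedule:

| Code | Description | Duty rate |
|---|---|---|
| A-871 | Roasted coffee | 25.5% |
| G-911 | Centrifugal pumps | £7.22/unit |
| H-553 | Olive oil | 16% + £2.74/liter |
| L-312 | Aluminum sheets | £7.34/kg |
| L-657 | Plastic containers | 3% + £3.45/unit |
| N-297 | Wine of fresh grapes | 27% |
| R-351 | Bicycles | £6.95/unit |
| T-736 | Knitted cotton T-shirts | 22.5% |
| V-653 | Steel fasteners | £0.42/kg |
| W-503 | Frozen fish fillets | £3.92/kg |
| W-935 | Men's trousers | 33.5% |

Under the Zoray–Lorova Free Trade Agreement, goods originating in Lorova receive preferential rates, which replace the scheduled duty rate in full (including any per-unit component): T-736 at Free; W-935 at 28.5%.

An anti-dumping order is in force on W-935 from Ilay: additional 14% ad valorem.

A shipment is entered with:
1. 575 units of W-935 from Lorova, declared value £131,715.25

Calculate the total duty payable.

Line 1 (W-935, Lorova, 575 units, £131,715.25):
Base rate for W-935 is 33.5%.
Origin Lorova qualifies under the Zoray–Lorova agreement and W-935 is covered: preferential rate 28.5% applies instead.
The additional-duty order on W-935 targets Ilay, not Lorova; it does not apply.
Duty = £131,715.25 × 28.5% = £37,538.85.

£37,538.85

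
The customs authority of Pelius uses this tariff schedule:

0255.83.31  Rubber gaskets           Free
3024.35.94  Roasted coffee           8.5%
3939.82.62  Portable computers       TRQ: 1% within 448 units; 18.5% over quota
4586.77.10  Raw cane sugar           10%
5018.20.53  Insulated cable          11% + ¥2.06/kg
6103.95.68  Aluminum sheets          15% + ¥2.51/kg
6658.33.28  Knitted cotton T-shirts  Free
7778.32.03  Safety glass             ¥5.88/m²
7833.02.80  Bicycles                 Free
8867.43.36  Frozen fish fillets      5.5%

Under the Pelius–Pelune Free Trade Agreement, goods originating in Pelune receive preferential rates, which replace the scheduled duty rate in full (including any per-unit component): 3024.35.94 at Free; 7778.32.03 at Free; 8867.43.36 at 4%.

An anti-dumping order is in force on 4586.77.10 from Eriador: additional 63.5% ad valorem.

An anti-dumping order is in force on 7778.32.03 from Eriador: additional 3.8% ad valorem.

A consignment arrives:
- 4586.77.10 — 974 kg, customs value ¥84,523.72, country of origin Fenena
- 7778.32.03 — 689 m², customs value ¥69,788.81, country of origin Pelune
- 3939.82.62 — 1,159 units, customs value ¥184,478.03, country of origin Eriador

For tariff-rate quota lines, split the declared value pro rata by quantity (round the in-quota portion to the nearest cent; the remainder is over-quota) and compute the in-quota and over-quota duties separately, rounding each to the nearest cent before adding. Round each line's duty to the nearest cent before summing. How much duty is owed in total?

Line 1 (4586.77.10, Fenena, 974 kg, ¥84,523.72):
Base rate for 4586.77.10 is 10%.
The additional-duty order on 4586.77.10 targets Eriador, not Fenena; it does not apply.
Duty = ¥84,523.72 × 10% = ¥8,452.37.
Line 2 (7778.32.03, Pelune, 689 m², ¥69,788.81):
Base rate for 7778.32.03 is ¥5.88/m².
Origin Pelune qualifies under the Pelius–Pelune agreement and 7778.32.03 is covered: preferential rate Free applies instead.
The additional-duty order on 7778.32.03 targets Eriador, not Pelune; it does not apply.
Duty = ¥69,788.81 × 0% = ¥0.00.
Line 3 (3939.82.62, Eriador, 1,159 units, ¥184,478.03):
Code 3939.82.62 is under a tariff-rate quota (threshold 448 units). In-quota: 448 units at 1%; over-quota: 711 units at 18.5%.
Pro-rata value split: in-quota = ¥184,478.03 × 448/1,159 = ¥71,308.16; over-quota = ¥184,478.03 − ¥71,308.16 = ¥113,169.87.
In-quota duty = ¥71,308.16 × 1% = ¥713.08. Over-quota duty = ¥113,169.87 × 18.5% = ¥20,936.43.
Line duty = ¥713.08 + ¥20,936.43 = ¥21,649.51.
Total = ¥8,452.37 + ¥0.00 + ¥21,649.51 = ¥30,101.88.

¥30,101.88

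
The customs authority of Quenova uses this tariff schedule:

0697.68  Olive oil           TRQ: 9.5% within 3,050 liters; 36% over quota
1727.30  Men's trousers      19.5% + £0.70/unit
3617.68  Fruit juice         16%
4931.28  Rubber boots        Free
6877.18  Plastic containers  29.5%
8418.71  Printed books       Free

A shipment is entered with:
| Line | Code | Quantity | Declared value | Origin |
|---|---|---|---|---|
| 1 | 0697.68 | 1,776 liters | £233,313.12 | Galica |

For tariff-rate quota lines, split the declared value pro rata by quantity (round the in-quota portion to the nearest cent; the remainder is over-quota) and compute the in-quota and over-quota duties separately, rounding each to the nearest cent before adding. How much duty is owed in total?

£22,164.75

Line 1 (0697.68, Galica, 1,776 liters, £233,313.12):
Code 0697.68 is under a tariff-rate quota (threshold 3,050 liters). Quantity 1,776 liters is within the quota, so the in-quota rate 9.5% applies to the full value.
Duty = £233,313.12 × 9.5% = £22,164.75.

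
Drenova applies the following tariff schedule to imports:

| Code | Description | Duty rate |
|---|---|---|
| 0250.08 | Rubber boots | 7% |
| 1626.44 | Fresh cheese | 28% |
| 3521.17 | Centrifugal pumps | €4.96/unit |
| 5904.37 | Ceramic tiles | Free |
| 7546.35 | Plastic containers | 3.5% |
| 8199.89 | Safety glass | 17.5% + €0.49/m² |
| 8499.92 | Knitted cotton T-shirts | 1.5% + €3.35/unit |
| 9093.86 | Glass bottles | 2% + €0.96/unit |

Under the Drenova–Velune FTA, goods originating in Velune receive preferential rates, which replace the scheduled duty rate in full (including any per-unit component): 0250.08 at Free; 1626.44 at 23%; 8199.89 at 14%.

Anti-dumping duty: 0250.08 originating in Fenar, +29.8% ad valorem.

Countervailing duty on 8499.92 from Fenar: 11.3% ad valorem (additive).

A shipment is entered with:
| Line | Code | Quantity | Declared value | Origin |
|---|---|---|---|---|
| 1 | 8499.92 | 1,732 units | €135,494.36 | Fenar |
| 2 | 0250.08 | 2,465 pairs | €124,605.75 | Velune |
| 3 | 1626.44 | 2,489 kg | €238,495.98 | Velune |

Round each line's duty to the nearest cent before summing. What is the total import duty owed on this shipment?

€77,999.56

Line 1 (8499.92, Fenar, 1,732 units, €135,494.36):
Base rate for 8499.92 is 1.5% + €3.35/unit.
Additional duty on 8499.92 from Fenar: +11.3%. Applied ad valorem rate: 1.5% + 11.3% = 12.8%.
Duty = €135,494.36 × 12.8% + 1,732 × €3.35 = €23,145.48.
Line 2 (0250.08, Velune, 2,465 pairs, €124,605.75):
Base rate for 0250.08 is 7%.
Origin Velune qualifies under the Drenova–Velune agreement and 0250.08 is covered: preferential rate Free applies instead.
The additional-duty order on 0250.08 targets Fenar, not Velune; it does not apply.
Duty = €124,605.75 × 0% = €0.00.
Line 3 (1626.44, Velune, 2,489 kg, €238,495.98):
Base rate for 1626.44 is 28%.
Origin Velune qualifies under the Drenova–Velune agreement and 1626.44 is covered: preferential rate 23% applies instead.
Duty = €238,495.98 × 23% = €54,854.08.
Total = €23,145.48 + €0.00 + €54,854.08 = €77,999.56.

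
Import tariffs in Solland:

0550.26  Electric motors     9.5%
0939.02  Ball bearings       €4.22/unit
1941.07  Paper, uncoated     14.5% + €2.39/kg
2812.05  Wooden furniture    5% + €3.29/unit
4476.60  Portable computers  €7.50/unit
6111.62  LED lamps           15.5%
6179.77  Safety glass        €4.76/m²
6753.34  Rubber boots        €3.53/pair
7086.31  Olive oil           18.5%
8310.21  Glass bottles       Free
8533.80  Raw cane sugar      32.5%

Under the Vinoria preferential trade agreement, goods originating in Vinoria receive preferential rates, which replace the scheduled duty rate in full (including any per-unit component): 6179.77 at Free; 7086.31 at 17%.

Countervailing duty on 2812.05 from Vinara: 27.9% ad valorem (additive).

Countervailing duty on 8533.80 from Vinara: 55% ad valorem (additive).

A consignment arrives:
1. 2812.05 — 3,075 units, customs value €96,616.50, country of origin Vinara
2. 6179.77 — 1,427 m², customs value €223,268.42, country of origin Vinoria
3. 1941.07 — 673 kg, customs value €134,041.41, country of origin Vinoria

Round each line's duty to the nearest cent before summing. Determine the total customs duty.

Line 1 (2812.05, Vinara, 3,075 units, €96,616.50):
Base rate for 2812.05 is 5% + €3.29/unit.
Additional duty on 2812.05 from Vinara: +27.9%. Applied ad valorem rate: 5% + 27.9% = 32.9%.
Duty = €96,616.50 × 32.9% + 3,075 × €3.29 = €41,903.58.
Line 2 (6179.77, Vinoria, 1,427 m², €223,268.42):
Base rate for 6179.77 is €4.76/m².
Origin Vinoria qualifies under the Solland–Vinoria agreement and 6179.77 is covered: preferential rate Free applies instead.
Duty = €223,268.42 × 0% = €0.00.
Line 3 (1941.07, Vinoria, 673 kg, €134,041.41):
Base rate for 1941.07 is 14.5% + €2.39/kg.
Origin Vinoria is the FTA partner but 1941.07 is not on the preference list; base rate stands.
Duty = €134,041.41 × 14.5% + 673 × €2.39 = €21,044.47.
Total = €41,903.58 + €0.00 + €21,044.47 = €62,948.05.

€62,948.05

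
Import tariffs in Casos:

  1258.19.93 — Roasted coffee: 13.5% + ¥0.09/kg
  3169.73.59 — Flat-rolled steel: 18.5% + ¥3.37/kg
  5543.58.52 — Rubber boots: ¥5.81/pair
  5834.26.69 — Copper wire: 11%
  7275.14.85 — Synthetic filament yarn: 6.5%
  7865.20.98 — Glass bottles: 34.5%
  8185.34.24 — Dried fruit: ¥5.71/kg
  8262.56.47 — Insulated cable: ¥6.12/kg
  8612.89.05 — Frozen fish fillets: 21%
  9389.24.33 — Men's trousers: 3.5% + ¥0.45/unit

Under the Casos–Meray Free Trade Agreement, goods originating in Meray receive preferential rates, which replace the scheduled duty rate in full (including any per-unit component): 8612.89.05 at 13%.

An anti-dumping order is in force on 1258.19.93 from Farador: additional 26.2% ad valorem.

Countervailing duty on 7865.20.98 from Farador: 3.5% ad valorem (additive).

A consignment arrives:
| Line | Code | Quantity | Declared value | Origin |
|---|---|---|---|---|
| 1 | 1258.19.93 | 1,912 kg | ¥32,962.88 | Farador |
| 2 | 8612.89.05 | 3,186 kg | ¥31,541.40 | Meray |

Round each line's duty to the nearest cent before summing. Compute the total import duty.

Line 1 (1258.19.93, Farador, 1,912 kg, ¥32,962.88):
Base rate for 1258.19.93 is 13.5% + ¥0.09/kg.
Additional duty on 1258.19.93 from Farador: +26.2%. Applied ad valorem rate: 13.5% + 26.2% = 39.7%.
Duty = ¥32,962.88 × 39.7% + 1,912 × ¥0.09 = ¥13,258.34.
Line 2 (8612.89.05, Meray, 3,186 kg, ¥31,541.40):
Base rate for 8612.89.05 is 21%.
Origin Meray qualifies under the Casos–Meray agreement and 8612.89.05 is covered: preferential rate 13% applies instead.
Duty = ¥31,541.40 × 13% = ¥4,100.38.
Total = ¥13,258.34 + ¥4,100.38 = ¥17,358.72.

¥17,358.72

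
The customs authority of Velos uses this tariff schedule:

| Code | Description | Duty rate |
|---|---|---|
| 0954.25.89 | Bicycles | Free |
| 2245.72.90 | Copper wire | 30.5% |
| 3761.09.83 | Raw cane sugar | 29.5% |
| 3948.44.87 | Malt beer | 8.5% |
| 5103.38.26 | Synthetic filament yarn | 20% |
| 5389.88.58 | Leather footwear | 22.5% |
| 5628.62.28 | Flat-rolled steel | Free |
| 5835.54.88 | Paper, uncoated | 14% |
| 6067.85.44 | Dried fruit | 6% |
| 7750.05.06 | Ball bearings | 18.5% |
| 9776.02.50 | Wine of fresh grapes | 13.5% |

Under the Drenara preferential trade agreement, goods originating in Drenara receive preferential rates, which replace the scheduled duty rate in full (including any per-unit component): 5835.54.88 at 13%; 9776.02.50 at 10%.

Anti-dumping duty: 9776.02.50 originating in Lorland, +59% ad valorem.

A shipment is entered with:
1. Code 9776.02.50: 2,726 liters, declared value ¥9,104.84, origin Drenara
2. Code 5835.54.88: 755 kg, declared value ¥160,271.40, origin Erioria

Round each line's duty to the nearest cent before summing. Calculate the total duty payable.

Line 1 (9776.02.50, Drenara, 2,726 liters, ¥9,104.84):
Base rate for 9776.02.50 is 13.5%.
Origin Drenara qualifies under the Velos–Drenara agreement and 9776.02.50 is covered: preferential rate 10% applies instead.
The additional-duty order on 9776.02.50 targets Lorland, not Drenara; it does not apply.
Duty = ¥9,104.84 × 10% = ¥910.48.
Line 2 (5835.54.88, Erioria, 755 kg, ¥160,271.40):
Base rate for 5835.54.88 is 14%.
5835.54.88 has an FTA preferential rate, but origin Erioria is not Drenara; base rate stands.
Duty = ¥160,271.40 × 14% = ¥22,438.00.
Total = ¥910.48 + ¥22,438.00 = ¥23,348.48.

¥23,348.48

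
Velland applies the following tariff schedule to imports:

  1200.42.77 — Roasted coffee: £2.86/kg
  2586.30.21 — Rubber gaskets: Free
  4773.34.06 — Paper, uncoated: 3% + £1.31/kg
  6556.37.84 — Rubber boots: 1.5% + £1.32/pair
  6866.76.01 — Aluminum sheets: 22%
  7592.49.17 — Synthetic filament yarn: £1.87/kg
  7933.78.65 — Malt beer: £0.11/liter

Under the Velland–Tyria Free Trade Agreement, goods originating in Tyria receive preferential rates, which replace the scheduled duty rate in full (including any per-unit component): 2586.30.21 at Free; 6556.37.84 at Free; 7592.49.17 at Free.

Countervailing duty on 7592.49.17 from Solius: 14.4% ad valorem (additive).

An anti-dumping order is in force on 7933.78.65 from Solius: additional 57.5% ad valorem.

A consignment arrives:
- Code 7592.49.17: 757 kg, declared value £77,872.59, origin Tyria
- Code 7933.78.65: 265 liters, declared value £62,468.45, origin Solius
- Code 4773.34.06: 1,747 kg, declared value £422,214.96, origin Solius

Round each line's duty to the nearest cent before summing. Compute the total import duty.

Line 1 (7592.49.17, Tyria, 757 kg, £77,872.59):
Base rate for 7592.49.17 is £1.87/kg.
Origin Tyria qualifies under the Velland–Tyria agreement and 7592.49.17 is covered: preferential rate Free applies instead.
The additional-duty order on 7592.49.17 targets Solius, not Tyria; it does not apply.
Duty = £77,872.59 × 0% = £0.00.
Line 2 (7933.78.65, Solius, 265 liters, £62,468.45):
Base rate for 7933.78.65 is £0.11/liter.
Additional duty on 7933.78.65 from Solius: +57.5% ad valorem. Applied ad valorem rate = 57.5%.
Duty = £62,468.45 × 57.5% + 265 × £0.11 = £35,948.51.
Line 3 (4773.34.06, Solius, 1,747 kg, £422,214.96):
Base rate for 4773.34.06 is 3% + £1.31/kg.
Duty = £422,214.96 × 3% + 1,747 × £1.31 = £14,955.02.
Total = £0.00 + £35,948.51 + £14,955.02 = £50,903.53.

£50,903.53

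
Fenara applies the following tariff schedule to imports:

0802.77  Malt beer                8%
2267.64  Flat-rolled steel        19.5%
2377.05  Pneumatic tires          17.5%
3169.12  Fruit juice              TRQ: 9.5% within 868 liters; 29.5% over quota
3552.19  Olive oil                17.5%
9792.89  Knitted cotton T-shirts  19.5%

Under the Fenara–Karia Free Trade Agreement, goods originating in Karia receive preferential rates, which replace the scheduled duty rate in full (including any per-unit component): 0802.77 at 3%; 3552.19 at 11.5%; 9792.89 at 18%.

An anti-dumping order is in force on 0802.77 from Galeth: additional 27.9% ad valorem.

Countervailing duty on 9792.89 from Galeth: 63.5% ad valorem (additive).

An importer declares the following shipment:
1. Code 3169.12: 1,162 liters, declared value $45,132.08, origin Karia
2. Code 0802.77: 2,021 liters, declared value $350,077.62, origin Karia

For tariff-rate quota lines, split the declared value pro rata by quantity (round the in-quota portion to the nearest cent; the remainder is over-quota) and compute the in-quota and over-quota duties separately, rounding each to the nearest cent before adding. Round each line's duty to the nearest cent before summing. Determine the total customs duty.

$17,073.67

Line 1 (3169.12, Karia, 1,162 liters, $45,132.08):
Code 3169.12 is under a tariff-rate quota (threshold 868 liters). In-quota: 868 liters at 9.5%; over-quota: 294 liters at 29.5%.
Pro-rata value split: in-quota = $45,132.08 × 868/1,162 = $33,713.12; over-quota = $45,132.08 − $33,713.12 = $11,418.96.
In-quota duty = $33,713.12 × 9.5% = $3,202.75. Over-quota duty = $11,418.96 × 29.5% = $3,368.59.
Line duty = $3,202.75 + $3,368.59 = $6,571.34.
Line 2 (0802.77, Karia, 2,021 liters, $350,077.62):
Base rate for 0802.77 is 8%.
Origin Karia qualifies under the Fenara–Karia agreement and 0802.77 is covered: preferential rate 3% applies instead.
The additional-duty order on 0802.77 targets Galeth, not Karia; it does not apply.
Duty = $350,077.62 × 3% = $10,502.33.
Total = $6,571.34 + $10,502.33 = $17,073.67.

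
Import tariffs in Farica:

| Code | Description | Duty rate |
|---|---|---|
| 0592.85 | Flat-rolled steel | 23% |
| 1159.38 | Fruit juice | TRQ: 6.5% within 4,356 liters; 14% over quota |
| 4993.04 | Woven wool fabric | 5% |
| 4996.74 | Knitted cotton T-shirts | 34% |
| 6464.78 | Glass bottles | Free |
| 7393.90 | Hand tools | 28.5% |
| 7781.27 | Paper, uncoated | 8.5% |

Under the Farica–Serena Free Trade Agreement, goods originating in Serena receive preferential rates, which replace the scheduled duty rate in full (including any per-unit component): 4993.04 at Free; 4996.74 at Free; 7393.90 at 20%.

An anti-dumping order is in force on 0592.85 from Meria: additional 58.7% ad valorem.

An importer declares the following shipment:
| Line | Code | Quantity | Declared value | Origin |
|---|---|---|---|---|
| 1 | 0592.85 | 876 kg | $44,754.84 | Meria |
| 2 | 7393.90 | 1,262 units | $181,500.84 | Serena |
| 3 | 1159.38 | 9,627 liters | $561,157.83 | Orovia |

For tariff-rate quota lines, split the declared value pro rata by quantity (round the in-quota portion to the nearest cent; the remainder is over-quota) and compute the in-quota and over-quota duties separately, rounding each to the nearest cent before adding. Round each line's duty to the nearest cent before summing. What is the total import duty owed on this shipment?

Line 1 (0592.85, Meria, 876 kg, $44,754.84):
Base rate for 0592.85 is 23%.
Additional duty on 0592.85 from Meria: +58.7%. Applied ad valorem rate: 23% + 58.7% = 81.7%.
Duty = $44,754.84 × 81.7% = $36,564.70.
Line 2 (7393.90, Serena, 1,262 units, $181,500.84):
Base rate for 7393.90 is 28.5%.
Origin Serena qualifies under the Farica–Serena agreement and 7393.90 is covered: preferential rate 20% applies instead.
Duty = $181,500.84 × 20% = $36,300.17.
Line 3 (1159.38, Orovia, 9,627 liters, $561,157.83):
Code 1159.38 is under a tariff-rate quota (threshold 4,356 liters). In-quota: 4,356 liters at 6.5%; over-quota: 5,271 liters at 14%.
Pro-rata value split: in-quota = $561,157.83 × 4,356/9,627 = $253,911.24; over-quota = $561,157.83 − $253,911.24 = $307,246.59.
In-quota duty = $253,911.24 × 6.5% = $16,504.23. Over-quota duty = $307,246.59 × 14% = $43,014.52.
Line duty = $16,504.23 + $43,014.52 = $59,518.75.
Total = $36,564.70 + $36,300.17 + $59,518.75 = $132,383.62.

$132,383.62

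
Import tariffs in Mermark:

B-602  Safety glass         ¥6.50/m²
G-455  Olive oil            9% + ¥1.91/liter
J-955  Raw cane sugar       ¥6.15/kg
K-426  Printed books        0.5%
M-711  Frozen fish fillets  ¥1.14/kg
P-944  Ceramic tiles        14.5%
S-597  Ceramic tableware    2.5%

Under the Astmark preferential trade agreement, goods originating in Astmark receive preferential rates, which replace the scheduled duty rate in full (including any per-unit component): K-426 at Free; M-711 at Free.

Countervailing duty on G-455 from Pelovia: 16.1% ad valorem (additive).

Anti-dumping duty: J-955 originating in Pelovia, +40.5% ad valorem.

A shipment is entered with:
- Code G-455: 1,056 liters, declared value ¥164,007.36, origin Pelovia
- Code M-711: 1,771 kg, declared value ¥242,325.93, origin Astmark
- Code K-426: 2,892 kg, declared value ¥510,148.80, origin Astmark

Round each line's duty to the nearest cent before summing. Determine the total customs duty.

¥43,182.81

Line 1 (G-455, Pelovia, 1,056 liters, ¥164,007.36):
Base rate for G-455 is 9% + ¥1.91/liter.
Additional duty on G-455 from Pelovia: +16.1%. Applied ad valorem rate: 9% + 16.1% = 25.1%.
Duty = ¥164,007.36 × 25.1% + 1,056 × ¥1.91 = ¥43,182.81.
Line 2 (M-711, Astmark, 1,771 kg, ¥242,325.93):
Base rate for M-711 is ¥1.14/kg.
Origin Astmark qualifies under the Mermark–Astmark agreement and M-711 is covered: preferential rate Free applies instead.
Duty = ¥242,325.93 × 0% = ¥0.00.
Line 3 (K-426, Astmark, 2,892 kg, ¥510,148.80):
Base rate for K-426 is 0.5%.
Origin Astmark qualifies under the Mermark–Astmark agreement and K-426 is covered: preferential rate Free applies instead.
Duty = ¥510,148.80 × 0% = ¥0.00.
Total = ¥43,182.81 + ¥0.00 + ¥0.00 = ¥43,182.81.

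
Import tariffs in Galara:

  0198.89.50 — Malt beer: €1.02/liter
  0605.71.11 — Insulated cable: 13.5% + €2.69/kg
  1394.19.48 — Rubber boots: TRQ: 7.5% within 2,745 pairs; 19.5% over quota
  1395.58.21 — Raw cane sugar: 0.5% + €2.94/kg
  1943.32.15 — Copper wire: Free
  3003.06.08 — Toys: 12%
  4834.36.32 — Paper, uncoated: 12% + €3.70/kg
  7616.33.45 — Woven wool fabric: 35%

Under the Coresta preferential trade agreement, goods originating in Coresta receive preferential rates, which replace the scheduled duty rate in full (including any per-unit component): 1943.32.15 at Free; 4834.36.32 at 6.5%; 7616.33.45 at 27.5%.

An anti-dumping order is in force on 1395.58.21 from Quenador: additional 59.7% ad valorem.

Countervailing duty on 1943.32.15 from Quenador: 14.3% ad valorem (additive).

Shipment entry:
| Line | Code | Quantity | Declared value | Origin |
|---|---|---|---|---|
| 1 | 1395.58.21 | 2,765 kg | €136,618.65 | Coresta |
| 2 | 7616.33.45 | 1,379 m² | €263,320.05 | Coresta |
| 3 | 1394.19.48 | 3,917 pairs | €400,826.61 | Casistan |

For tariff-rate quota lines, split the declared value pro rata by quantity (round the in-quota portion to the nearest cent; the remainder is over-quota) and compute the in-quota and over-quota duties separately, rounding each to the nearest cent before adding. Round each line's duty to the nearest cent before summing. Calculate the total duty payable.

€125,678.89

Line 1 (1395.58.21, Coresta, 2,765 kg, €136,618.65):
Base rate for 1395.58.21 is 0.5% + €2.94/kg.
Origin Coresta is the FTA partner but 1395.58.21 is not on the preference list; base rate stands.
The additional-duty order on 1395.58.21 targets Quenador, not Coresta; it does not apply.
Duty = €136,618.65 × 0.5% + 2,765 × €2.94 = €8,812.19.
Line 2 (7616.33.45, Coresta, 1,379 m², €263,320.05):
Base rate for 7616.33.45 is 35%.
Origin Coresta qualifies under the Galara–Coresta agreement and 7616.33.45 is covered: preferential rate 27.5% applies instead.
Duty = €263,320.05 × 27.5% = €72,413.01.
Line 3 (1394.19.48, Casistan, 3,917 pairs, €400,826.61):
Code 1394.19.48 is under a tariff-rate quota (threshold 2,745 pairs). In-quota: 2,745 pairs at 7.5%; over-quota: 1,172 pairs at 19.5%.
Pro-rata value split: in-quota = €400,826.61 × 2,745/3,917 = €280,895.85; over-quota = €400,826.61 − €280,895.85 = €119,930.76.
In-quota duty = €280,895.85 × 7.5% = €21,067.19. Over-quota duty = €119,930.76 × 19.5% = €23,386.50.
Line duty = €21,067.19 + €23,386.50 = €44,453.69.
Total = €8,812.19 + €72,413.01 + €44,453.69 = €125,678.89.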